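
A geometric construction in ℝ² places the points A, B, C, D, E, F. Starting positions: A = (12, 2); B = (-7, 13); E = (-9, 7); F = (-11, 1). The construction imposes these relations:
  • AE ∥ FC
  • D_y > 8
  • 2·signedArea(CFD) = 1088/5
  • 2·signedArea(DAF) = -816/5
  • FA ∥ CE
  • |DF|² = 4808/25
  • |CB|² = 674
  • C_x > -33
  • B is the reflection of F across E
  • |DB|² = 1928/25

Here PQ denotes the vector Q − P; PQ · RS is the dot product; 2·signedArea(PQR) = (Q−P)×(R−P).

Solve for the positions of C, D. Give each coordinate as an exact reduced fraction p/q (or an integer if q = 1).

1. C_x = -32  [FA ∥ CE ∩ AE ∥ FC]
2. C_y = 6  [FA ∥ CE ∩ AE ∥ FC]
   → C = (-32, 6)
3. D_x = 3/5  [2·signedArea(DAF) = -816/5 ∩ 2·signedArea(CFD) = 1088/5]
4. D_y = 43/5  [2·signedArea(DAF) = -816/5 ∩ 2·signedArea(CFD) = 1088/5]
   → D = (3/5, 43/5)

C = (-32, 6)
D = (3/5, 43/5)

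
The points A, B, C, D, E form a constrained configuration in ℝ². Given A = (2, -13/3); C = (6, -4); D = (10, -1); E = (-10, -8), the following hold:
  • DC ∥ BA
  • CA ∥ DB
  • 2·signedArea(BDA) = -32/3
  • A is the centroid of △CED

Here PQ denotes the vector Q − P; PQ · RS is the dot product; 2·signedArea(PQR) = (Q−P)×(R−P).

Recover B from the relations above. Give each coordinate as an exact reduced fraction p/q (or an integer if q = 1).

1. B_x = 6  [DC ∥ BA ∩ CA ∥ DB]
2. B_y = -4/3  [DC ∥ BA ∩ CA ∥ DB]
   → B = (6, -4/3)

B = (6, -4/3)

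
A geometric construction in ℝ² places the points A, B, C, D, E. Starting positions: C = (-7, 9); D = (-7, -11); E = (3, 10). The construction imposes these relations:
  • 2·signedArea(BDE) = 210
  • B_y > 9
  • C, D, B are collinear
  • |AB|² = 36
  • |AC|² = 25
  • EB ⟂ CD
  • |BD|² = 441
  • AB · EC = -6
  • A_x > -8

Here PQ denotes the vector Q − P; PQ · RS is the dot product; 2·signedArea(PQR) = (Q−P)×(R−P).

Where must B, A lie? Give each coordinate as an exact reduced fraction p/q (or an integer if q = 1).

1. B_x = -7  [C, D, B are collinear ∩ EB ⟂ CD]
2. B_y = 10  [C, D, B are collinear ∩ EB ⟂ CD]
   → B = (-7, 10)
3. A_x = -7  [line 10·x + 1·y + 66 = 0 ∩ |AB|² = 36]
4. A_y = 4  [line 10·x + 1·y + 66 = 0 ∩ |AB|² = 36]
   → A = (-7, 4)

A = (-7, 4)
B = (-7, 10)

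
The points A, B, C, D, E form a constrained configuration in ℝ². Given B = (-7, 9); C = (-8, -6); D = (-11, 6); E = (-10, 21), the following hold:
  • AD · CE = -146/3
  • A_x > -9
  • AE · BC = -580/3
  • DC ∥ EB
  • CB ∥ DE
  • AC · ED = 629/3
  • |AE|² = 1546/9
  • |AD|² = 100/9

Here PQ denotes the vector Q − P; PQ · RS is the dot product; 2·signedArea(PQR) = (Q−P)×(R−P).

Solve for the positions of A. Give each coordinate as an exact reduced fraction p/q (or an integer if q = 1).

A = (-25/3, 8)

1. A_x = -25/3  [AC · ED = 629/3 ∩ AD · CE = -146/3]
2. A_y = 8  [AC · ED = 629/3 ∩ AD · CE = -146/3]
   → A = (-25/3, 8)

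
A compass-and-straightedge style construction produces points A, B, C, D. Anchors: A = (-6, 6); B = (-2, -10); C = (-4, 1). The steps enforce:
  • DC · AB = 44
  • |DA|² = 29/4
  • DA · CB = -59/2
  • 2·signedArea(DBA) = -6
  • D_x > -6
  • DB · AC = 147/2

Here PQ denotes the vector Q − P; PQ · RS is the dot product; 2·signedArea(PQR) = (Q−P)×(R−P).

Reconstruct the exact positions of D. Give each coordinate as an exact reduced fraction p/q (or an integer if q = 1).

D = (-5, 7/2)

1. D_x = -5  [DA · CB = -59/2 ∩ 2·signedArea(DBA) = -6]
2. D_y = 7/2  [DA · CB = -59/2 ∩ 2·signedArea(DBA) = -6]
   → D = (-5, 7/2)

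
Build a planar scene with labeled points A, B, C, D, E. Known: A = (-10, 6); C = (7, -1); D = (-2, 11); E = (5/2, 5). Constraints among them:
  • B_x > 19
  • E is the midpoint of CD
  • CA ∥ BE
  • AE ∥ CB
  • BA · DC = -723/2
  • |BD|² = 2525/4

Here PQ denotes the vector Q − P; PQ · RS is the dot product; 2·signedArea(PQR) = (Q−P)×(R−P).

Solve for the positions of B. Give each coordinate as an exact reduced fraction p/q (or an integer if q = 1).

1. B_x = 39/2  [CA ∥ BE ∩ AE ∥ CB]
2. B_y = -2  [CA ∥ BE ∩ AE ∥ CB]
   → B = (39/2, -2)

B = (39/2, -2)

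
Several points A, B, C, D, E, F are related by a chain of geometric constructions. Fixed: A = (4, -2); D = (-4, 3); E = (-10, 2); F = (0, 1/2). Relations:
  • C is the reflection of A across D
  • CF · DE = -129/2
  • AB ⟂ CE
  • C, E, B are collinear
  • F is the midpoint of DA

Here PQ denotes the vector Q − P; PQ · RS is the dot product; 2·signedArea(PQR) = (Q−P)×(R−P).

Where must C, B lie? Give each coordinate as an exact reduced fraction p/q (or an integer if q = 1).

1. C_x = -12  [C is the reflection of A across D]
2. C_y = 8  [C is the reflection of A across D]
   → C = (-12, 8)
3. B_x = -37/5  [C, E, B are collinear ∩ AB ⟂ CE]
4. B_y = -29/5  [C, E, B are collinear ∩ AB ⟂ CE]
   → B = (-37/5, -29/5)

B = (-37/5, -29/5)
C = (-12, 8)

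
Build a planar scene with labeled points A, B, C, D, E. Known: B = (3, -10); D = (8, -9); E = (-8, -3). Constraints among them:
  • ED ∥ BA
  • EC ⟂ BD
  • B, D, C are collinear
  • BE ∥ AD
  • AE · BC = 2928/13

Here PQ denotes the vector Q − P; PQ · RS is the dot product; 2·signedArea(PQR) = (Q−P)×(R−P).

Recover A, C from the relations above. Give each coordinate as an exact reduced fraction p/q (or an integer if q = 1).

A = (19, -16)
C = (-81/13, -154/13)

1. A_x = 19  [BE ∥ AD ∩ ED ∥ BA]
2. A_y = -16  [BE ∥ AD ∩ ED ∥ BA]
   → A = (19, -16)
3. C_x = -81/13  [B, D, C are collinear ∩ EC ⟂ BD]
4. C_y = -154/13  [B, D, C are collinear ∩ EC ⟂ BD]
   → C = (-81/13, -154/13)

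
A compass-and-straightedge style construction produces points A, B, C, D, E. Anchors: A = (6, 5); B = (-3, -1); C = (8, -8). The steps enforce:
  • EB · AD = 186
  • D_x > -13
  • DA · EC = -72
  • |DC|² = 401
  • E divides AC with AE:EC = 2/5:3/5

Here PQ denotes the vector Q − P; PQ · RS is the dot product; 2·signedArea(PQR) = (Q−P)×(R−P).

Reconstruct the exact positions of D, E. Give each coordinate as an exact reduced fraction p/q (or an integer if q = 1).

1. E_x = 34/5  [E divides AC with AE:EC = 2/5:3/5]
2. E_y = -1/5  [E divides AC with AE:EC = 2/5:3/5]
   → E = (34/5, -1/5)
3. D_x = -12  [DA · EC = -72 ∩ EB · AD = 186]
4. D_y = -7  [DA · EC = -72 ∩ EB · AD = 186]
   → D = (-12, -7)

D = (-12, -7)
E = (34/5, -1/5)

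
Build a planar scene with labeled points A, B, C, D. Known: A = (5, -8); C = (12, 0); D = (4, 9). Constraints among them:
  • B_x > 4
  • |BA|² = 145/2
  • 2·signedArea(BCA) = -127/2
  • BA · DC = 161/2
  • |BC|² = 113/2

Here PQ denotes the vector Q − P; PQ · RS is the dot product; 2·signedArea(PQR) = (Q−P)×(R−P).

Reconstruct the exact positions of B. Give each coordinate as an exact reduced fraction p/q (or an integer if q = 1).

B = (9/2, 1/2)

1. B_x = 9/2  [2·signedArea(BCA) = -127/2 ∩ BA · DC = 161/2]
2. B_y = 1/2  [2·signedArea(BCA) = -127/2 ∩ BA · DC = 161/2]
   → B = (9/2, 1/2)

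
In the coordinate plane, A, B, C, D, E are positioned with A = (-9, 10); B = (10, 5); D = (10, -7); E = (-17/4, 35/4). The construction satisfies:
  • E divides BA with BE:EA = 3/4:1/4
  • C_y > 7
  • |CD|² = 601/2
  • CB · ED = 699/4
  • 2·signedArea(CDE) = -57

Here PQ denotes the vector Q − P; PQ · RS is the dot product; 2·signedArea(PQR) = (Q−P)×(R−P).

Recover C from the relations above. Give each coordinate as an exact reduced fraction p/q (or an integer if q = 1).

C = (1/2, 15/2)

1. C_x = 1/2  [CB · ED = 699/4 ∩ 2·signedArea(CDE) = -57]
2. C_y = 15/2  [CB · ED = 699/4 ∩ 2·signedArea(CDE) = -57]
   → C = (1/2, 15/2)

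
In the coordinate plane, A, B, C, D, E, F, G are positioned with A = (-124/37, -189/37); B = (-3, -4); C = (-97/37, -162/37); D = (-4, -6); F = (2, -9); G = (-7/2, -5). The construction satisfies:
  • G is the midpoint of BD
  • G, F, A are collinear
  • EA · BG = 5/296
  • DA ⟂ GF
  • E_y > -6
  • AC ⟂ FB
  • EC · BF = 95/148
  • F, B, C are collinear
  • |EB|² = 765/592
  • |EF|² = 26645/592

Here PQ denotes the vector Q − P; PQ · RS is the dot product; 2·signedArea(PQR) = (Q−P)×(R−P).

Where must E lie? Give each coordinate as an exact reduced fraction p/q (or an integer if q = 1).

E = (-507/148, -187/37)

1. E_x = -507/148  [EA · BG = 5/296 ∩ EC · BF = 95/148]
2. E_y = -187/37  [EA · BG = 5/296 ∩ EC · BF = 95/148]
   → E = (-507/148, -187/37)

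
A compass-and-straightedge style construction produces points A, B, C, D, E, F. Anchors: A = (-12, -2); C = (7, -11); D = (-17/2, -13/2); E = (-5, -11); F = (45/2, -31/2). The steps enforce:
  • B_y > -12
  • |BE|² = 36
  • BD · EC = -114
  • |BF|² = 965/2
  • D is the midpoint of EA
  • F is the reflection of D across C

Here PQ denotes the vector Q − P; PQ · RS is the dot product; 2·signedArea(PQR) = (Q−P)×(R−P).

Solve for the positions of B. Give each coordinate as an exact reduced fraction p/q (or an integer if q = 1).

B = (1, -11)

1. B_x = 1  [BD · EC = -114]
2. B_y = -11  [|BE|² = 36]
   → B = (1, -11)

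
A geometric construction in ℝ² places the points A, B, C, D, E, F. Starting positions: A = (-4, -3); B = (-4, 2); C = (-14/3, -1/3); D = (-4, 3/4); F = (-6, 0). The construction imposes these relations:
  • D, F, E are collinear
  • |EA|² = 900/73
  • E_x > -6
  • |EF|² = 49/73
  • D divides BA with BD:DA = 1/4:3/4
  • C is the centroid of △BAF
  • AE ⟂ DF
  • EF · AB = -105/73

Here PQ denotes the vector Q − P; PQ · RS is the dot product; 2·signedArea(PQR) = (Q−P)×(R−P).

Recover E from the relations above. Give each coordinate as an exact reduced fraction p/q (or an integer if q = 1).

E = (-382/73, 21/73)

1. E_x = -382/73  [D, F, E are collinear ∩ AE ⟂ DF]
2. E_y = 21/73  [D, F, E are collinear ∩ AE ⟂ DF]
   → E = (-382/73, 21/73)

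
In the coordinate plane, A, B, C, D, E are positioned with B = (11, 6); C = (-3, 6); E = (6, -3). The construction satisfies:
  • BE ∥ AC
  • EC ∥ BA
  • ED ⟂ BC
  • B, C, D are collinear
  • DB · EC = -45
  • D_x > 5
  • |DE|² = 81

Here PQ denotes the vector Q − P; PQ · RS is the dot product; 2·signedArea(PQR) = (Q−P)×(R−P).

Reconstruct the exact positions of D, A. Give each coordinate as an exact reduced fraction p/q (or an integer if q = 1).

A = (2, 15)
D = (6, 6)

1. D_x = 6  [B, C, D are collinear ∩ ED ⟂ BC]
2. D_y = 6  [B, C, D are collinear ∩ ED ⟂ BC]
   → D = (6, 6)
3. A_x = 2  [BE ∥ AC ∩ EC ∥ BA]
4. A_y = 15  [BE ∥ AC ∩ EC ∥ BA]
   → A = (2, 15)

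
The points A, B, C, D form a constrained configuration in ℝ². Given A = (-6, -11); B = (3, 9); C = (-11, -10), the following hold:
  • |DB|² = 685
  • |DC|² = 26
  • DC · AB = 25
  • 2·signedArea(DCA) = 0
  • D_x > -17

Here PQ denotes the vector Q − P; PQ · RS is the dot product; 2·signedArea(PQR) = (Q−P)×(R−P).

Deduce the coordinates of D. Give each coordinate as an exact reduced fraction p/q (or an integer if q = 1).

D = (-16, -9)

1. D_x = -16  [2·signedArea(DCA) = 0 ∩ DC · AB = 25]
2. D_y = -9  [2·signedArea(DCA) = 0 ∩ DC · AB = 25]
   → D = (-16, -9)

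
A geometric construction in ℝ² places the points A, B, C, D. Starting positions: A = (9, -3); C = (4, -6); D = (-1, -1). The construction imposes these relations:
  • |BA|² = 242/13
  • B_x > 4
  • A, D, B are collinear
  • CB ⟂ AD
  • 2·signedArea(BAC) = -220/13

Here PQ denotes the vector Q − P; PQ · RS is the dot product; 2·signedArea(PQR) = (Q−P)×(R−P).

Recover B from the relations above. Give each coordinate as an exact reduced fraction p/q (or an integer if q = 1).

B = (62/13, -28/13)

1. B_x = 62/13  [A, D, B are collinear ∩ CB ⟂ AD]
2. B_y = -28/13  [A, D, B are collinear ∩ CB ⟂ AD]
   → B = (62/13, -28/13)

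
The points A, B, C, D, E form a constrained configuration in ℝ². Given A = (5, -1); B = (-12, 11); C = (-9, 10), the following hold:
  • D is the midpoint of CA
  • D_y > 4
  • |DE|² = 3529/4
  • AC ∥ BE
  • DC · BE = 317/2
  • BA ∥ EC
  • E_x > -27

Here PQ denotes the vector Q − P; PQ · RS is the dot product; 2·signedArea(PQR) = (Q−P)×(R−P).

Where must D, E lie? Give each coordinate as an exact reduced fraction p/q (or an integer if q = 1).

1. D_x = -2  [D is the midpoint of CA]
2. D_y = 9/2  [D is the midpoint of CA]
   → D = (-2, 9/2)
3. E_x = -26  [BA ∥ EC ∩ AC ∥ BE]
4. E_y = 22  [BA ∥ EC ∩ AC ∥ BE]
   → E = (-26, 22)

D = (-2, 9/2)
E = (-26, 22)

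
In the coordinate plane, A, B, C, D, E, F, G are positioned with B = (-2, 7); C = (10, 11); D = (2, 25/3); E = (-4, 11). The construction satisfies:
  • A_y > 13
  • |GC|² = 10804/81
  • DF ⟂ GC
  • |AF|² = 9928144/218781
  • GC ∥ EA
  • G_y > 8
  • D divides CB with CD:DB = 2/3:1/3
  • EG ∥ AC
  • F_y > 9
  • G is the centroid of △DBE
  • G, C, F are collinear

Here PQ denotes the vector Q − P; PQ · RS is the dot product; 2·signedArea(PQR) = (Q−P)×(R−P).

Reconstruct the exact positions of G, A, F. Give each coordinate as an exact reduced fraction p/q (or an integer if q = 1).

A = (22/3, 119/9)
F = (4842/2701, 76093/8103)
G = (-4/3, 79/9)

1. G_x = -4/3  [G is the centroid of △DBE]
2. G_y = 79/9  [G is the centroid of △DBE]
   → G = (-4/3, 79/9)
3. A_x = 22/3  [EG ∥ AC ∩ GC ∥ EA]
4. A_y = 119/9  [EG ∥ AC ∩ GC ∥ EA]
   → A = (22/3, 119/9)
5. F_x = 4842/2701  [G, C, F are collinear ∩ DF ⟂ GC]
6. F_y = 76093/8103  [G, C, F are collinear ∩ DF ⟂ GC]
   → F = (4842/2701, 76093/8103)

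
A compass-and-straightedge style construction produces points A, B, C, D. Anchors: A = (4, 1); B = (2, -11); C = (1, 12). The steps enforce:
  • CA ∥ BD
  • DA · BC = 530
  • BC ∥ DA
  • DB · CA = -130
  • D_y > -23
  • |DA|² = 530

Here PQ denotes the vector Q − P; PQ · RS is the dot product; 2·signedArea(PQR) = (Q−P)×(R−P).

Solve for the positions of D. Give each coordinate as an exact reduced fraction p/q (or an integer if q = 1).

1. D_x = 5  [BC ∥ DA ∩ CA ∥ BD]
2. D_y = -22  [BC ∥ DA ∩ CA ∥ BD]
   → D = (5, -22)

D = (5, -22)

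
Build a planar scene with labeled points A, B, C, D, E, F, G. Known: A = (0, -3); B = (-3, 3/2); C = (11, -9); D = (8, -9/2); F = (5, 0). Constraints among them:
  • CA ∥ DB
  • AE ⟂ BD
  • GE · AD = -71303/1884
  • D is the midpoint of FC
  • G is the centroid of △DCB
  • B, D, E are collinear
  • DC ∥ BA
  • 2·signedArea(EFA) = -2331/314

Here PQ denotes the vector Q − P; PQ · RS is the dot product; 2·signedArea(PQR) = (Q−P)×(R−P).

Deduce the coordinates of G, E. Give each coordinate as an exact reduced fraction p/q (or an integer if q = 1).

E = (189/157, -249/314)
G = (16/3, -4)

1. G_x = 16/3  [G is the centroid of △DCB]
2. G_y = -4  [G is the centroid of △DCB]
   → G = (16/3, -4)
3. E_x = 189/157  [B, D, E are collinear ∩ AE ⟂ BD]
4. E_y = -249/314  [B, D, E are collinear ∩ AE ⟂ BD]
   → E = (189/157, -249/314)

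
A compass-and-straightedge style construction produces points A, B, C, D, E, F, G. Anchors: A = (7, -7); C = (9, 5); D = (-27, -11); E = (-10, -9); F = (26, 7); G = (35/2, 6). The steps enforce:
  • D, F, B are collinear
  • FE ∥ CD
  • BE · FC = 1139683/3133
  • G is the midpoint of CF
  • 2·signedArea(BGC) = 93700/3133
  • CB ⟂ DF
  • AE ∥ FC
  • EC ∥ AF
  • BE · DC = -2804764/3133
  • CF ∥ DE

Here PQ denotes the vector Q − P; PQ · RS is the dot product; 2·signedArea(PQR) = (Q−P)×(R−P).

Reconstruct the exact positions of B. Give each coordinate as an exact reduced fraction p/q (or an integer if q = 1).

B = (31797/3133, 5065/3133)

1. B_x = 31797/3133  [D, F, B are collinear ∩ CB ⟂ DF]
2. B_y = 5065/3133  [D, F, B are collinear ∩ CB ⟂ DF]
   → B = (31797/3133, 5065/3133)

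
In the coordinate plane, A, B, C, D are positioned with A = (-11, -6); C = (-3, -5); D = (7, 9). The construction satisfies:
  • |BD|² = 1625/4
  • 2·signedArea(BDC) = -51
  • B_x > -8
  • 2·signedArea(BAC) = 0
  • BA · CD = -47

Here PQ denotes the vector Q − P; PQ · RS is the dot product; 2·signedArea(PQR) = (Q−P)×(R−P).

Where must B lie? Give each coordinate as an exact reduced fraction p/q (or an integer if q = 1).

1. B_x = -7  [2·signedArea(BAC) = 0 ∩ BA · CD = -47]
2. B_y = -11/2  [2·signedArea(BAC) = 0 ∩ BA · CD = -47]
   → B = (-7, -11/2)

B = (-7, -11/2)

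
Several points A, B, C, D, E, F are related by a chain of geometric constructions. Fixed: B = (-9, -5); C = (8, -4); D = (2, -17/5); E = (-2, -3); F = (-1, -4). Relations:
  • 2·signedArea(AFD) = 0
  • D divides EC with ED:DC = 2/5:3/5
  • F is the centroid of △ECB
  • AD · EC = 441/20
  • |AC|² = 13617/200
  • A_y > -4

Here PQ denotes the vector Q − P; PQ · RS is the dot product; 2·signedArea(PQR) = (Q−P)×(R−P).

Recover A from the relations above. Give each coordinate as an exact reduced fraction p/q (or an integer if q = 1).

A = (-1/4, -77/20)

1. A_x = -1/4  [2·signedArea(AFD) = 0 ∩ AD · EC = 441/20]
2. A_y = -77/20  [2·signedArea(AFD) = 0 ∩ AD · EC = 441/20]
   → A = (-1/4, -77/20)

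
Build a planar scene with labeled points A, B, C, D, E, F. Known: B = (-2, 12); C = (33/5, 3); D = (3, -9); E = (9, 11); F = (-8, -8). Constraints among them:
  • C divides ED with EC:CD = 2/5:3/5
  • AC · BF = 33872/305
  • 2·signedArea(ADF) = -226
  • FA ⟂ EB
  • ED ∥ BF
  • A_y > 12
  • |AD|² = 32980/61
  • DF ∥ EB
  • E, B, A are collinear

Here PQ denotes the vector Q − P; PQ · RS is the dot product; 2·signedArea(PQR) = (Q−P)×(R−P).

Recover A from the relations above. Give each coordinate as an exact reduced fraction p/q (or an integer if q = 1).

1. A_x = -375/61  [E, B, A are collinear ∩ FA ⟂ EB]
2. A_y = 755/61  [E, B, A are collinear ∩ FA ⟂ EB]
   → A = (-375/61, 755/61)

A = (-375/61, 755/61)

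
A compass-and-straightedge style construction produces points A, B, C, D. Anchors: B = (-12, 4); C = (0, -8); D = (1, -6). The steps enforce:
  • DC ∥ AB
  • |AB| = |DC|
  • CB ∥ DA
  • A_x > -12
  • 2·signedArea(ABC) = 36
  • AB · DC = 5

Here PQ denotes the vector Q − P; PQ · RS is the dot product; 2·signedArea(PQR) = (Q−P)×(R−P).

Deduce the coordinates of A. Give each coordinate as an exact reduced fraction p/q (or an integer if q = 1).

1. A_x = -11  [DC ∥ AB ∩ CB ∥ DA]
2. A_y = 6  [DC ∥ AB ∩ CB ∥ DA]
   → A = (-11, 6)

A = (-11, 6)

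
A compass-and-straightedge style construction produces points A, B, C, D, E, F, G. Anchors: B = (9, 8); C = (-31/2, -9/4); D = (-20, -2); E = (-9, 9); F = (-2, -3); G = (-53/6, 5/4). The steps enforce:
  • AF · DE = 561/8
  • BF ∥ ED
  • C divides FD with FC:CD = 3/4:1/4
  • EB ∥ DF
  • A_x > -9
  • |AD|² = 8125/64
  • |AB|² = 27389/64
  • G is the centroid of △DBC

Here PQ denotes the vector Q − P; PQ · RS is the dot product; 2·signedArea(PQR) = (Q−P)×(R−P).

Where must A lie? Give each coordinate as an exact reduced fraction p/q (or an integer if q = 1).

1. A_x = -35/4  [line -11·x + -11·y + -1001/8 = 0 ∩ |AD|² = 8125/64]
2. A_y = -21/8  [line -11·x + -11·y + -1001/8 = 0 ∩ |AD|² = 8125/64]
   → A = (-35/4, -21/8)

A = (-35/4, -21/8)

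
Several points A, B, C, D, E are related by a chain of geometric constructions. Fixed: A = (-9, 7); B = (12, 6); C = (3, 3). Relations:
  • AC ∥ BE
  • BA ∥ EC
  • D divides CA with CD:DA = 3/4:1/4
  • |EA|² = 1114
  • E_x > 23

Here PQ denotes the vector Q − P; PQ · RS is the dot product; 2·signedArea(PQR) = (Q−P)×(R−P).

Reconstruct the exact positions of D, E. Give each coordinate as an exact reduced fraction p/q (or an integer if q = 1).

D = (-6, 6)
E = (24, 2)

1. D_x = -6  [D divides CA with CD:DA = 3/4:1/4]
2. D_y = 6  [D divides CA with CD:DA = 3/4:1/4]
   → D = (-6, 6)
3. E_x = 24  [BA ∥ EC ∩ AC ∥ BE]
4. E_y = 2  [BA ∥ EC ∩ AC ∥ BE]
   → E = (24, 2)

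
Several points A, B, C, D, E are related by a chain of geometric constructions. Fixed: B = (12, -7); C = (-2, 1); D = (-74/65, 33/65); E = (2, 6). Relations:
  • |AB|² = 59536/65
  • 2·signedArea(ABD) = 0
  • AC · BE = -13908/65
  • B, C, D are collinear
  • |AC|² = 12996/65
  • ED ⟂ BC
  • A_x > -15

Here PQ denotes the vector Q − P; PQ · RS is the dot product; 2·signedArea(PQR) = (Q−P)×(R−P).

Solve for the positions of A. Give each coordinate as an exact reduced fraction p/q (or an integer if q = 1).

A = (-928/65, 521/65)

1. A_x = -928/65  [2·signedArea(ABD) = 0 ∩ AC · BE = -13908/65]
2. A_y = 521/65  [2·signedArea(ABD) = 0 ∩ AC · BE = -13908/65]
   → A = (-928/65, 521/65)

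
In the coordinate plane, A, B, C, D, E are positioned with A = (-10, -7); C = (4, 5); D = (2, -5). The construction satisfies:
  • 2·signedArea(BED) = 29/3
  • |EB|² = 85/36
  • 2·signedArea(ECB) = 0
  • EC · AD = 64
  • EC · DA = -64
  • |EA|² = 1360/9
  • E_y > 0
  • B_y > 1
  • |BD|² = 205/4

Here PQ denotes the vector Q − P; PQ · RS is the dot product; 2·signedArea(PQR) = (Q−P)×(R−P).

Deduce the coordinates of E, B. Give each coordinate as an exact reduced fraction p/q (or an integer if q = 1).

1. E_x = -2/3  [line 12·x + 2·y + 6 = 0 ∩ |EA|² = 1360/9]
2. E_y = 1  [line 12·x + 2·y + 6 = 0 ∩ |EA|² = 1360/9]
   → E = (-2/3, 1)
3. B_x = 1/2  [2·signedArea(ECB) = 0 ∩ 2·signedArea(BED) = 29/3]
4. B_y = 2  [2·signedArea(ECB) = 0 ∩ 2·signedArea(BED) = 29/3]
   → B = (1/2, 2)

B = (1/2, 2)
E = (-2/3, 1)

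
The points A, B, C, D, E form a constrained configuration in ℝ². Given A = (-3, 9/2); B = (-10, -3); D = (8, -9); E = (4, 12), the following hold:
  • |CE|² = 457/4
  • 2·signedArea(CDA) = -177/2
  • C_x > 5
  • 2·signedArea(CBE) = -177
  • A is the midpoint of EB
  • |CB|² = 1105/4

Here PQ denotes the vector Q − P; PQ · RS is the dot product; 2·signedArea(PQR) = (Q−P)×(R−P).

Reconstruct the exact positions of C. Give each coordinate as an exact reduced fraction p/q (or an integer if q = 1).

C = (6, 3/2)

1. C_x = 6  [2·signedArea(CBE) = -177 ∩ 2·signedArea(CDA) = -177/2]
2. C_y = 3/2  [2·signedArea(CBE) = -177 ∩ 2·signedArea(CDA) = -177/2]
   → C = (6, 3/2)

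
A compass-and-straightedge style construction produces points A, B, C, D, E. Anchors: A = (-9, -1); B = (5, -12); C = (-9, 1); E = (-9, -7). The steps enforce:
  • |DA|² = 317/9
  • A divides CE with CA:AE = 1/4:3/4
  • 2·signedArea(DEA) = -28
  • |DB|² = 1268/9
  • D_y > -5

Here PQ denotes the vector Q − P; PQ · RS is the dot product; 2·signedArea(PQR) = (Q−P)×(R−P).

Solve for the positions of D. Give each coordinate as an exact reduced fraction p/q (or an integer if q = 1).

D = (-13/3, -14/3)

1. D_x = -13/3  [2·signedArea(DEA) = -28]
2. D_y = -14/3  [|DB|² = 1268/9]
   → D = (-13/3, -14/3)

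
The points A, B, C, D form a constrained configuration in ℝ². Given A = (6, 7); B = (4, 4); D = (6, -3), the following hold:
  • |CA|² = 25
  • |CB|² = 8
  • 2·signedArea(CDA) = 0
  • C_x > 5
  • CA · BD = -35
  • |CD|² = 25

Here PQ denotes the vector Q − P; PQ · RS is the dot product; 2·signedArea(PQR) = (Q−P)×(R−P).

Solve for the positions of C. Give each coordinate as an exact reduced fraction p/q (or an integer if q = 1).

1. C_x = 6  [2·signedArea(CDA) = 0 ∩ CA · BD = -35]
2. C_y = 2  [2·signedArea(CDA) = 0 ∩ CA · BD = -35]
   → C = (6, 2)

C = (6, 2)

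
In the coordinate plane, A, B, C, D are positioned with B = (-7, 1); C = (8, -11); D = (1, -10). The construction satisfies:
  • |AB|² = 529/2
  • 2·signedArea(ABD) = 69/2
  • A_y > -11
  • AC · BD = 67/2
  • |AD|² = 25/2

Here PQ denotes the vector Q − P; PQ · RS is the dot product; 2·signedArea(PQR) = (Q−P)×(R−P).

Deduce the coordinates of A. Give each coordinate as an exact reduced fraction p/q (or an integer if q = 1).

A = (9/2, -21/2)

1. A_x = 9/2  [AC · BD = 67/2 ∩ 2·signedArea(ABD) = 69/2]
2. A_y = -21/2  [AC · BD = 67/2 ∩ 2·signedArea(ABD) = 69/2]
   → A = (9/2, -21/2)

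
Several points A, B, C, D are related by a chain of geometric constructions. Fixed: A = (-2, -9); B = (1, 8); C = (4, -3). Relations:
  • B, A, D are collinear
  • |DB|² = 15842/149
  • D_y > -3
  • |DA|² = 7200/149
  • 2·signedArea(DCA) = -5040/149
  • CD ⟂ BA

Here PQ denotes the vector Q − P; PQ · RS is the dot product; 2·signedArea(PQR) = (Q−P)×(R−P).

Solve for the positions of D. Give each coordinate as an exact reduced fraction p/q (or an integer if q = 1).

D = (-118/149, -321/149)

1. D_x = -118/149  [B, A, D are collinear ∩ CD ⟂ BA]
2. D_y = -321/149  [B, A, D are collinear ∩ CD ⟂ BA]
   → D = (-118/149, -321/149)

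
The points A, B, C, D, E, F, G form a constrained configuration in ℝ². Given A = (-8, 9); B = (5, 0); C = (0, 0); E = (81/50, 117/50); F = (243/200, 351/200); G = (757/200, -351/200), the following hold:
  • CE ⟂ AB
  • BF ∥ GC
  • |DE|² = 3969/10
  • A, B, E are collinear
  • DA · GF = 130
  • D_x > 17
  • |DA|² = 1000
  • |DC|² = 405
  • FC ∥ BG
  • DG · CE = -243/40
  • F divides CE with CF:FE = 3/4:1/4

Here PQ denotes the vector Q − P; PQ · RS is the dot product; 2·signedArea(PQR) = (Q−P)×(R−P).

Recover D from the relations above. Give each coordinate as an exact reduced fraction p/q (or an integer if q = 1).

1. D_x = 18  [DG · CE = -243/40 ∩ DA · GF = 130]
2. D_y = -9  [DG · CE = -243/40 ∩ DA · GF = 130]
   → D = (18, -9)

D = (18, -9)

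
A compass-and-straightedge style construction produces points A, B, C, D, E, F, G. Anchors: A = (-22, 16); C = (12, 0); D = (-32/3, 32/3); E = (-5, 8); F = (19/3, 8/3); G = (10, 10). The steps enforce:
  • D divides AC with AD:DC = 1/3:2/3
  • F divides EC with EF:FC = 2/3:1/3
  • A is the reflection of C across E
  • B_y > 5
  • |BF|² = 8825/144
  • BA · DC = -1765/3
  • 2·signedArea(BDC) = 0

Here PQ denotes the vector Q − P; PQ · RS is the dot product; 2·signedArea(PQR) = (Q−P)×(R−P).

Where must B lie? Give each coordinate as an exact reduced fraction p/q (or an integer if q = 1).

1. B_x = -3/4  [2·signedArea(BDC) = 0 ∩ BA · DC = -1765/3]
2. B_y = 6  [2·signedArea(BDC) = 0 ∩ BA · DC = -1765/3]
   → B = (-3/4, 6)

B = (-3/4, 6)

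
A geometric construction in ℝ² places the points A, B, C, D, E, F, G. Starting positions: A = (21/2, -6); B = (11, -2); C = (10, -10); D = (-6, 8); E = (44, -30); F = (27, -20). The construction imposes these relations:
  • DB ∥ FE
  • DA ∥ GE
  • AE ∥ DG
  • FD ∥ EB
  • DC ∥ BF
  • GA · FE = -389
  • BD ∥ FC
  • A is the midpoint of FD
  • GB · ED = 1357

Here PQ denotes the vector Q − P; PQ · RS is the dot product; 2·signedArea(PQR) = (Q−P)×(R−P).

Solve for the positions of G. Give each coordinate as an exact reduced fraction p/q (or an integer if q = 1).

G = (55/2, -16)

1. G_x = 55/2  [DA ∥ GE ∩ AE ∥ DG]
2. G_y = -16  [DA ∥ GE ∩ AE ∥ DG]
   → G = (55/2, -16)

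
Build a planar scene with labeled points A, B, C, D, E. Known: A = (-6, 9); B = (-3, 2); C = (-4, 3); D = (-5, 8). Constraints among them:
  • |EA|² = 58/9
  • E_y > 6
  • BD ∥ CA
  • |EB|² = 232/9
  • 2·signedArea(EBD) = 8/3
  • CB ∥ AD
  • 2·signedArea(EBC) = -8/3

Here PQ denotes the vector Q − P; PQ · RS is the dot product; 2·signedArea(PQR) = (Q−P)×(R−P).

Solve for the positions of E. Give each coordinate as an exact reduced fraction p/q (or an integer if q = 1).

E = (-5, 20/3)

1. E_x = -5  [2·signedArea(EBC) = -8/3 ∩ 2·signedArea(EBD) = 8/3]
2. E_y = 20/3  [2·signedArea(EBC) = -8/3 ∩ 2·signedArea(EBD) = 8/3]
   → E = (-5, 20/3)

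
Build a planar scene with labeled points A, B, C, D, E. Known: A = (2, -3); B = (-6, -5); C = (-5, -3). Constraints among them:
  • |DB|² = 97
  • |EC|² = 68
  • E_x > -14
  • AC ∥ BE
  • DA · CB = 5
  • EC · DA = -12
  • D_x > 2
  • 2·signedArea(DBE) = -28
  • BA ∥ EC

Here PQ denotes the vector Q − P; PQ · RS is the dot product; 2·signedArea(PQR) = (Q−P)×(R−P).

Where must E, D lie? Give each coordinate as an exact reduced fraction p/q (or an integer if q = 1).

D = (3, -1)
E = (-13, -5)

1. E_x = -13  [BA ∥ EC ∩ AC ∥ BE]
2. E_y = -5  [BA ∥ EC ∩ AC ∥ BE]
   → E = (-13, -5)
3. D_x = 3  [DA · CB = 5 ∩ 2·signedArea(DBE) = -28]
4. D_y = -1  [DA · CB = 5 ∩ 2·signedArea(DBE) = -28]
   → D = (3, -1)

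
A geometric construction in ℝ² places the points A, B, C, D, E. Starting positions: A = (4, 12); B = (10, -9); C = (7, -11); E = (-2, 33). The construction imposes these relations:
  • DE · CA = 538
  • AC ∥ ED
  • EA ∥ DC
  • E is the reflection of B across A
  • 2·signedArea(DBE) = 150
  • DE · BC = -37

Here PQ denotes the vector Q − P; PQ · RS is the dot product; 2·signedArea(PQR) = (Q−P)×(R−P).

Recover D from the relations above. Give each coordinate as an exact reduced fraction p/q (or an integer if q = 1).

1. D_x = 1  [EA ∥ DC ∩ AC ∥ ED]
2. D_y = 10  [EA ∥ DC ∩ AC ∥ ED]
   → D = (1, 10)

D = (1, 10)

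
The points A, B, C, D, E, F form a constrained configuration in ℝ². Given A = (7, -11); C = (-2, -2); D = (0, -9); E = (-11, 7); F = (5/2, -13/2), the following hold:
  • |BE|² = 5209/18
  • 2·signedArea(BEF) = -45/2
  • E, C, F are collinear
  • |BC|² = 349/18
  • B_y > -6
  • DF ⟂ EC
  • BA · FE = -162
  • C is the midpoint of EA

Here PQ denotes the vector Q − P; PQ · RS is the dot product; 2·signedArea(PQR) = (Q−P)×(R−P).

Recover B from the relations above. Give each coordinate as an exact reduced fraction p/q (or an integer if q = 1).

B = (1/6, -35/6)

1. B_x = 1/6  [2·signedArea(BEF) = -45/2 ∩ BA · FE = -162]
2. B_y = -35/6  [2·signedArea(BEF) = -45/2 ∩ BA · FE = -162]
   → B = (1/6, -35/6)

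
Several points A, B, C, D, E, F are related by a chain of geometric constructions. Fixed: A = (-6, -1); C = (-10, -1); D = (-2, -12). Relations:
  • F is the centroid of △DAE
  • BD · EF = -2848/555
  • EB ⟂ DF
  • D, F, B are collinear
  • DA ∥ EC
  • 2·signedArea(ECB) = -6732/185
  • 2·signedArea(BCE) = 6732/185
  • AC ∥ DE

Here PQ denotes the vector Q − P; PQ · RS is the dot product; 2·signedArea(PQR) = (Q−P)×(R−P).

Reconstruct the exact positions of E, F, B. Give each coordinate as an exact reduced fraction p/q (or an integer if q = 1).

B = (-626/185, -1868/185)
E = (-6, -12)
F = (-14/3, -25/3)

1. E_x = -6  [DA ∥ EC ∩ AC ∥ DE]
2. E_y = -12  [DA ∥ EC ∩ AC ∥ DE]
   → E = (-6, -12)
3. F_x = -14/3  [F is the centroid of △DAE]
4. F_y = -25/3  [F is the centroid of △DAE]
   → F = (-14/3, -25/3)
5. B_x = -626/185  [D, F, B are collinear ∩ EB ⟂ DF]
6. B_y = -1868/185  [D, F, B are collinear ∩ EB ⟂ DF]
   → B = (-626/185, -1868/185)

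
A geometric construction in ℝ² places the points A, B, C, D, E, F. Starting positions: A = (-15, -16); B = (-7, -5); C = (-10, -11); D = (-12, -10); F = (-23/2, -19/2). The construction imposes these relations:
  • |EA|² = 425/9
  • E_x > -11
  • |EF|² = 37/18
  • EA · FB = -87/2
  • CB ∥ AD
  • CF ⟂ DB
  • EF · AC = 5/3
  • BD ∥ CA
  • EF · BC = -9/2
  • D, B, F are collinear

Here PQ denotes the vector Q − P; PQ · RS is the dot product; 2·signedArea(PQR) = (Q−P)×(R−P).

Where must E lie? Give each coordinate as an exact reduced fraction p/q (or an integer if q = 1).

1. E_x = -32/3  [EF · BC = -9/2 ∩ EA · FB = -87/2]
2. E_y = -32/3  [EF · BC = -9/2 ∩ EA · FB = -87/2]
   → E = (-32/3, -32/3)

E = (-32/3, -32/3)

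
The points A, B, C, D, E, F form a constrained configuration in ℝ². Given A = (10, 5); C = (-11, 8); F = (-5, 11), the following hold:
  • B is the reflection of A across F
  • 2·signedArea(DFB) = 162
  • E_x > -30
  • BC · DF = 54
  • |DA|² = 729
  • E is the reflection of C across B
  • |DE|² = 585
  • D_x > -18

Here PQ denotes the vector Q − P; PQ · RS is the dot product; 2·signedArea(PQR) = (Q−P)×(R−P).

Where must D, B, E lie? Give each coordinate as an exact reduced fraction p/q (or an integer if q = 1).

1. B_x = -20  [B is the reflection of A across F]
2. B_y = 17  [B is the reflection of A across F]
   → B = (-20, 17)
3. E_x = -29  [E is the reflection of C across B]
4. E_y = 26  [E is the reflection of C across B]
   → E = (-29, 26)
5. D_x = -17  [2·signedArea(DFB) = 162 ∩ BC · DF = 54]
6. D_y = 5  [2·signedArea(DFB) = 162 ∩ BC · DF = 54]
   → D = (-17, 5)

B = (-20, 17)
D = (-17, 5)
E = (-29, 26)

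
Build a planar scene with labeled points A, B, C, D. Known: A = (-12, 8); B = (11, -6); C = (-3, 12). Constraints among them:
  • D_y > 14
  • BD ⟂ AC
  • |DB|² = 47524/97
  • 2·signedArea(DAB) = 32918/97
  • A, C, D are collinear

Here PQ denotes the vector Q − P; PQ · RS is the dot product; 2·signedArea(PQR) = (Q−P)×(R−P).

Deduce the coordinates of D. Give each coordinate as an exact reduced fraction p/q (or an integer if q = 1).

1. D_x = 195/97  [A, C, D are collinear ∩ BD ⟂ AC]
2. D_y = 1380/97  [A, C, D are collinear ∩ BD ⟂ AC]
   → D = (195/97, 1380/97)

D = (195/97, 1380/97)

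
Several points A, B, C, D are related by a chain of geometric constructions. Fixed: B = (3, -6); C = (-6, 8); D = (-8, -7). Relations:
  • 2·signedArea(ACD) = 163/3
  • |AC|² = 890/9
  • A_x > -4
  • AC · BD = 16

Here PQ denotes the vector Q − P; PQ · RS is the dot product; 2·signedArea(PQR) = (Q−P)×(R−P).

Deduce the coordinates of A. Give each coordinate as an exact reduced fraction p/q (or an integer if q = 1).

A = (-11/3, -5/3)

1. A_x = -11/3  [2·signedArea(ACD) = 163/3 ∩ AC · BD = 16]
2. A_y = -5/3  [2·signedArea(ACD) = 163/3 ∩ AC · BD = 16]
   → A = (-11/3, -5/3)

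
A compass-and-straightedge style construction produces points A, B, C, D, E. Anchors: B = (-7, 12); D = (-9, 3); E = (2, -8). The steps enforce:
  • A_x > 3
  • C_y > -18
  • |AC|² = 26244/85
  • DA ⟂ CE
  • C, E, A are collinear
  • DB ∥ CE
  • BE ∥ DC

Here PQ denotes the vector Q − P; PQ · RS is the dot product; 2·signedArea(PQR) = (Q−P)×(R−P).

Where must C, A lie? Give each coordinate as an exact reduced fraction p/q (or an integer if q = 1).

A = (324/85, 13/85)
C = (0, -17)

1. C_x = 0  [DB ∥ CE ∩ BE ∥ DC]
2. C_y = -17  [DB ∥ CE ∩ BE ∥ DC]
   → C = (0, -17)
3. A_x = 324/85  [C, E, A are collinear ∩ DA ⟂ CE]
4. A_y = 13/85  [C, E, A are collinear ∩ DA ⟂ CE]
   → A = (324/85, 13/85)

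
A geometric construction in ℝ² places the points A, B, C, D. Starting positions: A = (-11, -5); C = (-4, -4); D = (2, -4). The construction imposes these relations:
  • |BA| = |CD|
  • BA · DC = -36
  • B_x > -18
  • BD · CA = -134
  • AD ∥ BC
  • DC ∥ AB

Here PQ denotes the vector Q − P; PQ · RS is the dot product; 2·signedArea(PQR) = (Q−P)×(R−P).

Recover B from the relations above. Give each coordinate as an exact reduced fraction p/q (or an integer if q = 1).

1. B_x = -17  [AD ∥ BC ∩ DC ∥ AB]
2. B_y = -5  [AD ∥ BC ∩ DC ∥ AB]
   → B = (-17, -5)

B = (-17, -5)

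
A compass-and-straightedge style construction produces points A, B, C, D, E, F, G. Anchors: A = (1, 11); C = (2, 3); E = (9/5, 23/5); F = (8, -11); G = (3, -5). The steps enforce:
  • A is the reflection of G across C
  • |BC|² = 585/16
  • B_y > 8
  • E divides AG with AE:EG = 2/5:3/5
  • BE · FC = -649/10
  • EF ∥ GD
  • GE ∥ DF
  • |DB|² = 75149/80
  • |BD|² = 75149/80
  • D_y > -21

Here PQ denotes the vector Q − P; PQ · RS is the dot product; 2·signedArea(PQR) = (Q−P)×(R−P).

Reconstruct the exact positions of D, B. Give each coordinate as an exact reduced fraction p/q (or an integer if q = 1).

B = (5/4, 9)
D = (46/5, -103/5)

1. D_x = 46/5  [GE ∥ DF ∩ EF ∥ GD]
2. D_y = -103/5  [GE ∥ DF ∩ EF ∥ GD]
   → D = (46/5, -103/5)
3. B_x = 5/4  [line 6·x + -14·y + 237/2 = 0 ∩ |BD|² = 75149/80]
4. B_y = 9  [line 6·x + -14·y + 237/2 = 0 ∩ |BD|² = 75149/80]
   → B = (5/4, 9)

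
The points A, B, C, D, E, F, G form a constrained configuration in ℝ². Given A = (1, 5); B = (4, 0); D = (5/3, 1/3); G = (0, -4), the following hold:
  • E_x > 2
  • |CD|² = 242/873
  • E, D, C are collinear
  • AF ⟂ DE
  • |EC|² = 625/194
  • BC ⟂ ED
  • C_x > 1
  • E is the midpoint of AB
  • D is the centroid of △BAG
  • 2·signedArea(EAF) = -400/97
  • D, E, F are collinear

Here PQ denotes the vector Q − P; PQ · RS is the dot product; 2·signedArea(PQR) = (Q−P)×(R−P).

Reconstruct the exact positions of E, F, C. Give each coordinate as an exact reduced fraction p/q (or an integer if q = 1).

C = (180/97, 80/97)
E = (5/2, 5/2)
F = (305/97, 405/97)

1. E_x = 5/2  [E is the midpoint of AB]
2. E_y = 5/2  [E is the midpoint of AB]
   → E = (5/2, 5/2)
3. F_x = 305/97  [D, E, F are collinear ∩ AF ⟂ DE]
4. F_y = 405/97  [D, E, F are collinear ∩ AF ⟂ DE]
   → F = (305/97, 405/97)
5. C_x = 180/97  [E, D, C are collinear ∩ BC ⟂ ED]
6. C_y = 80/97  [E, D, C are collinear ∩ BC ⟂ ED]
   → C = (180/97, 80/97)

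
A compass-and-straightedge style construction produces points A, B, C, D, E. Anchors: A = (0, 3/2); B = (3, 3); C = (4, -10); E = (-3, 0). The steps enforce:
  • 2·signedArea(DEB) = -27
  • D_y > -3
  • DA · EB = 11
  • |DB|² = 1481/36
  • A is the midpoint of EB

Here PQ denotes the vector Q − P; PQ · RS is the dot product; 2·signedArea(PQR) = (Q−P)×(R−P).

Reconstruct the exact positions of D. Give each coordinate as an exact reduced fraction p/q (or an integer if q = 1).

1. D_x = 1/3  [DA · EB = 11 ∩ 2·signedArea(DEB) = -27]
2. D_y = -17/6  [DA · EB = 11 ∩ 2·signedArea(DEB) = -27]
   → D = (1/3, -17/6)

D = (1/3, -17/6)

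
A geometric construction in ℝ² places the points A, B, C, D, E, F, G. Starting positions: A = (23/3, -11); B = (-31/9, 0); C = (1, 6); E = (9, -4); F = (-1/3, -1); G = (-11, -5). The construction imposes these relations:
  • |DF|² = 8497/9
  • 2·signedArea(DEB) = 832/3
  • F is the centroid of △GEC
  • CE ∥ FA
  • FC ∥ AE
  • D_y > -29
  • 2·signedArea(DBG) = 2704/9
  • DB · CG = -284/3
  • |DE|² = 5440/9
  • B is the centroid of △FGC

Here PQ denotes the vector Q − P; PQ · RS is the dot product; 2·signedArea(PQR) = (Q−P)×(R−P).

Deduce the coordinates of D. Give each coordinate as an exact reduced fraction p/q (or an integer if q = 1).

1. D_x = 43/3  [2·signedArea(DBG) = 2704/9 ∩ 2·signedArea(DEB) = 832/3]
2. D_y = -28  [2·signedArea(DBG) = 2704/9 ∩ 2·signedArea(DEB) = 832/3]
   → D = (43/3, -28)

D = (43/3, -28)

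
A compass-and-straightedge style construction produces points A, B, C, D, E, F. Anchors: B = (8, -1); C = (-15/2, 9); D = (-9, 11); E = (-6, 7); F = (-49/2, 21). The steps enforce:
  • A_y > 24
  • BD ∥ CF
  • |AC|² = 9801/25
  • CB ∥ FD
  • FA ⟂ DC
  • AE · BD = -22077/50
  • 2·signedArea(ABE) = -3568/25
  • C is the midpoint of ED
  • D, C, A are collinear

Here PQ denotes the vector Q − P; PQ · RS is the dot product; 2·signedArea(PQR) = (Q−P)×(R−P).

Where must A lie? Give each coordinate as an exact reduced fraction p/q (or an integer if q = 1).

1. A_x = -969/50  [D, C, A are collinear ∩ FA ⟂ DC]
2. A_y = 621/25  [D, C, A are collinear ∩ FA ⟂ DC]
   → A = (-969/50, 621/25)

A = (-969/50, 621/25)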